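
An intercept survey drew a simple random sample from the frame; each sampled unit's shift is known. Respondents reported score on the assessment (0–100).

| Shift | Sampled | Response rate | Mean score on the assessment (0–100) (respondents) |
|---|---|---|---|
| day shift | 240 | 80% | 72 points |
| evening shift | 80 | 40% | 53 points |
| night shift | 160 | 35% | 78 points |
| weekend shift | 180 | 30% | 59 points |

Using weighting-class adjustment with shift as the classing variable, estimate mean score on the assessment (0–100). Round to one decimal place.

Each respondent's weight = sampled/responded in their class; summing within a class gives n_sampled, so:
  day shift: 240 × 72 = 17,280
  evening shift: 80 × 53 = 4240
  night shift: 160 × 78 = 12,480
  weekend shift: 180 × 59 = 10,620
Adjusted estimate = 44,620 / 660 = 67.6061 → 67.6.

67.6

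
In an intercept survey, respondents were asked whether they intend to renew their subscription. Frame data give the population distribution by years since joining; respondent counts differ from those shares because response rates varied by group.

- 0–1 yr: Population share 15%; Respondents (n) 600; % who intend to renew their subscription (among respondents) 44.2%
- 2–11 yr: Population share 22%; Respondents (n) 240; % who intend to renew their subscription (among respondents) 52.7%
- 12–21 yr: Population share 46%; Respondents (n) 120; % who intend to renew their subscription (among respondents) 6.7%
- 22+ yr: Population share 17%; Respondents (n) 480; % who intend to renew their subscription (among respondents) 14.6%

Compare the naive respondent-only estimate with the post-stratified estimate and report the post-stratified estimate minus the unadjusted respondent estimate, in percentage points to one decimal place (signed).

-8.8 percentage points

Unadjusted (pooled respondent) estimate weights by respondent counts:
  (600/1440)×44.2 + (240/1440)×52.7 + (120/1440)×6.7 + (480/1440)×14.6 = 32.625%
Post-stratifying to population shares instead:
  0.15×44.2 + 0.22×52.7 + 0.46×6.7 + 0.17×14.6 = 23.788%
Difference = 23.788 − 32.625 = -8.837 pp.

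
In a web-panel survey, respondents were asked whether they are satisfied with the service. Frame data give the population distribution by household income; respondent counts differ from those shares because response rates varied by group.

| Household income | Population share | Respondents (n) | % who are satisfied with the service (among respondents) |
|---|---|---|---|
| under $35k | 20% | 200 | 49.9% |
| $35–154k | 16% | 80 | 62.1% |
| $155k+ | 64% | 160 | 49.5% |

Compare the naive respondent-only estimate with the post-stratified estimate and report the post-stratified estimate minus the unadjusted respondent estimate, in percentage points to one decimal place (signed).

Without adjustment, the pooled respondent share is:
  (200/440)×49.9 + (80/440)×62.1 + (160/440)×49.5 = 51.9727%
Post-stratifying to population shares instead:
  0.2×49.9 + 0.16×62.1 + 0.64×49.5 = 51.596%
Difference = 51.596 − 51.9727 = -0.3767 pp.

-0.4 percentage points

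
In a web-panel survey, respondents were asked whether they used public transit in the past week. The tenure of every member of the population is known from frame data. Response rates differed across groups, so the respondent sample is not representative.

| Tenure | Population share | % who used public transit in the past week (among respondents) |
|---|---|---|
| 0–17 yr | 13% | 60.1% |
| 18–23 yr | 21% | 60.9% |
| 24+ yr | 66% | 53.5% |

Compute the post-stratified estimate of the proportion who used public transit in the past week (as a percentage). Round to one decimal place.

Each cell contributes population-share × respondent value:
  0–17 yr: 0.13 × 60.1 = 7.813
  18–23 yr: 0.21 × 60.9 = 12.789
  24+ yr: 0.66 × 53.5 = 35.31
Post-stratified estimate = 55.912 → 55.9%.

55.9%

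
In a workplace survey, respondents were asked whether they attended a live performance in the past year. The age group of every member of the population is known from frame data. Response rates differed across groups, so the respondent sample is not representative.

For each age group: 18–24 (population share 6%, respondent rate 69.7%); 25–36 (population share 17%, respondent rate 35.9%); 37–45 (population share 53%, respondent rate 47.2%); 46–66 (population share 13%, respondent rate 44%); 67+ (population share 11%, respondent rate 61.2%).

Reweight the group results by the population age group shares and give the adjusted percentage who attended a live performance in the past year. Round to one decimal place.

Reweight to the known age group distribution:
  18–24: 0.06 × 69.7 = 4.182
  25–36: 0.17 × 35.9 = 6.103
  37–45: 0.53 × 47.2 = 25.016
  46–66: 0.13 × 44 = 5.72
  67+: 0.11 × 61.2 = 6.732
Post-stratified estimate = 47.753 → 47.8%.

47.8%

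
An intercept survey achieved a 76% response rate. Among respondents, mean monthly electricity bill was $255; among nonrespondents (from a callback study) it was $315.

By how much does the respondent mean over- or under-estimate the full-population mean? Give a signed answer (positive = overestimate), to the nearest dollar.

Nonresponse fraction = 1 − 0.76 = 0.24.
Bias = (nonresponse fraction) × (respondent mean − nonrespondent mean)
     = 0.24 × (255 − 315) = 0.24 × -60 = -14.4.

-$14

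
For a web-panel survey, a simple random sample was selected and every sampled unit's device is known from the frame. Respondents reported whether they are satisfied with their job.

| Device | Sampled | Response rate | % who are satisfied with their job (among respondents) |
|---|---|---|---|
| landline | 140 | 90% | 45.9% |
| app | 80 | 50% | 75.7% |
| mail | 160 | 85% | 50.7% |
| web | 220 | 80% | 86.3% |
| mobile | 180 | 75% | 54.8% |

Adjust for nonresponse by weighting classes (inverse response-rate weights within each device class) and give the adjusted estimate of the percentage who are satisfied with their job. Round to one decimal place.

63.4%

Each respondent's weight = sampled/responded in their class; summing within a class gives n_sampled, so:
  landline: 140 × 45.9 = 6426
  app: 80 × 75.7 = 6056
  mail: 160 × 50.7 = 8112
  web: 220 × 86.3 = 18,986
  mobile: 180 × 54.8 = 9864
Adjusted estimate = 49,444 / 780 = 63.3897 → 63.4%.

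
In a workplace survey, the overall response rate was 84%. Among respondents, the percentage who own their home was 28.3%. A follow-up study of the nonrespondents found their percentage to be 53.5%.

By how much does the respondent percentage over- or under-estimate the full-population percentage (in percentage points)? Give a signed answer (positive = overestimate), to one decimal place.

-4.0 percentage points

Nonresponse fraction = 1 − 0.84 = 0.16.
Bias = (nonresponse fraction) × (respondent percentage − nonrespondent percentage)
     = 0.16 × (28.3 − 53.5) = 0.16 × -25.2 = -4.032.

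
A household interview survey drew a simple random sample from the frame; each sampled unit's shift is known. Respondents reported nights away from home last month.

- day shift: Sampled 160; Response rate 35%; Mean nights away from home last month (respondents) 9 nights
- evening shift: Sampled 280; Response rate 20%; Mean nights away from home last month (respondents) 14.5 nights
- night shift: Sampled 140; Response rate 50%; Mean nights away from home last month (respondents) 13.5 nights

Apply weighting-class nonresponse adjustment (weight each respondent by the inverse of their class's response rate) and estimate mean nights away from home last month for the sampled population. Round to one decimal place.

12.7

Weighting each respondent by the inverse class response rate inflates each class back to its sampled size, so the class weight is n_sampled:
  day shift: 160 × 9 = 1440
  evening shift: 280 × 14.5 = 4060
  night shift: 140 × 13.5 = 1890
Adjusted estimate = 7390 / 580 = 12.7414 → 12.7.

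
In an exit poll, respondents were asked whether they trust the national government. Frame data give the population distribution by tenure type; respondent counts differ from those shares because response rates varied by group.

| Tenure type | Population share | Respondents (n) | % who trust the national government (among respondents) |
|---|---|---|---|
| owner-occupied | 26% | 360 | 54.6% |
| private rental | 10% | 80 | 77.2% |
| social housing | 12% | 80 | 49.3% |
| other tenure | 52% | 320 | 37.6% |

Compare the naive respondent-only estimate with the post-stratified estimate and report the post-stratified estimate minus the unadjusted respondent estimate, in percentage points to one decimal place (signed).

Unadjusted (pooled respondent) estimate weights by respondent counts:
  (360/840)×54.6 + (80/840)×77.2 + (80/840)×49.3 + (320/840)×37.6 = 49.7714%
Reweighting by population tenure type shares:
  0.26×54.6 + 0.1×77.2 + 0.12×49.3 + 0.52×37.6 = 47.384%
Difference = 47.384 − 49.7714 = -2.3874 pp.

-2.4 percentage points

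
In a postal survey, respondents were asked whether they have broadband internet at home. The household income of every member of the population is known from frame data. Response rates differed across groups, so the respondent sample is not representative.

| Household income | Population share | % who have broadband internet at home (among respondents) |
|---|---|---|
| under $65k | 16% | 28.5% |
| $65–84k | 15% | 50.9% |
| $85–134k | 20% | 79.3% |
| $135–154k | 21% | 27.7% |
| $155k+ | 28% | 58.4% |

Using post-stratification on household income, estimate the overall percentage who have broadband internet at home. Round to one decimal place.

Weight each group's respondent value by its population share:
  under $65k: 0.16 × 28.5 = 4.56
  $65–84k: 0.15 × 50.9 = 7.635
  $85–134k: 0.2 × 79.3 = 15.86
  $135–154k: 0.21 × 27.7 = 5.817
  $155k+: 0.28 × 58.4 = 16.352
Post-stratified estimate = 50.224 → 50.2%.

50.2%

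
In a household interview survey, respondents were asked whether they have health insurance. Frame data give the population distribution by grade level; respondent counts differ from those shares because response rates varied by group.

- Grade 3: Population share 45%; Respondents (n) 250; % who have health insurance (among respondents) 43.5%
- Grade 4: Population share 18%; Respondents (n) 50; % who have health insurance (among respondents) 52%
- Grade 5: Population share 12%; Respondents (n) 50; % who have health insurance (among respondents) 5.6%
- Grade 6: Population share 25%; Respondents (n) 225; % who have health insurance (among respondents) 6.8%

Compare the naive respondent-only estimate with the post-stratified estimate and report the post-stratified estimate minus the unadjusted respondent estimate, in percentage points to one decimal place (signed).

Naive respondent-only estimate (weights = respondent counts):
  (250/575)×43.5 + (50/575)×52 + (50/575)×5.6 + (225/575)×6.8 = 26.5826%
Reweighting by population grade level shares:
  0.45×43.5 + 0.18×52 + 0.12×5.6 + 0.25×6.8 = 31.307%
Difference = 31.307 − 26.5826 = 4.7244 pp.

+4.7 percentage points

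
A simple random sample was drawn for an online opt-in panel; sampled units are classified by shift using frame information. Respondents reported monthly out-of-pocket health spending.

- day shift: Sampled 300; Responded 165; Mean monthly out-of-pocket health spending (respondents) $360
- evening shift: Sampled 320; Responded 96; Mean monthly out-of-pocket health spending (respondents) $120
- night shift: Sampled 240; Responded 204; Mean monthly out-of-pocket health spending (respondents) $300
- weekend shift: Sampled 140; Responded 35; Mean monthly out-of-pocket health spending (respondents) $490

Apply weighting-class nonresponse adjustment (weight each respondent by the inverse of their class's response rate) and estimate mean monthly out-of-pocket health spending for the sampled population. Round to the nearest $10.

Class response rates: day shift 165/300 = 55%, evening shift 96/320 = 30%, night shift 204/240 = 85%, weekend shift 35/140 = 25%.
Each respondent's weight = sampled/responded in their class; summing within a class gives n_sampled, so:
  day shift: 300 × 360 = 108,000
  evening shift: 320 × 120 = 38,400
  night shift: 240 × 300 = 72,000
  weekend shift: 140 × 490 = 68,600
Adjusted estimate = 287,000 / 1,000 = 287 → $290.

$290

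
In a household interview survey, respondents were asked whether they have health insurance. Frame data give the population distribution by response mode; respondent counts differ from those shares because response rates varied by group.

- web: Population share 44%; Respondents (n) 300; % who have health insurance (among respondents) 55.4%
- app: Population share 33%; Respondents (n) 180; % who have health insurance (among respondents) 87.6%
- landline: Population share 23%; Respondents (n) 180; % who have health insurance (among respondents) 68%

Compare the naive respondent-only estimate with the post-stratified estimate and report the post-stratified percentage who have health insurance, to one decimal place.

68.9%

Unadjusted (pooled respondent) estimate weights by respondent counts:
  (300/660)×55.4 + (180/660)×87.6 + (180/660)×68 = 67.6182%
Post-stratified estimate weights by population shares:
  0.44×55.4 + 0.33×87.6 + 0.23×68 = 68.924%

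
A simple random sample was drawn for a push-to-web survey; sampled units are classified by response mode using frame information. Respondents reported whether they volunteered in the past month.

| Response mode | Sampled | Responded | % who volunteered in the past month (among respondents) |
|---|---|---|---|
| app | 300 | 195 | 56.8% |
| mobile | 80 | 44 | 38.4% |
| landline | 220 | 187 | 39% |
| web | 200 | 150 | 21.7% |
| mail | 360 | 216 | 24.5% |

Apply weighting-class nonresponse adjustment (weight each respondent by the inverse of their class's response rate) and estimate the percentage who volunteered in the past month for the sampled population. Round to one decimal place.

36.1%

Response rates by class: app 195/300 = 65%, mobile 44/80 = 55%, landline 187/220 = 85%, web 150/200 = 75%, mail 216/360 = 60%.
Each respondent's weight = sampled/responded in their class; summing within a class gives n_sampled, so:
  app: 300 × 56.8 = 17,040
  mobile: 80 × 38.4 = 3072
  landline: 220 × 39 = 8580
  web: 200 × 21.7 = 4340
  mail: 360 × 24.5 = 8820
Adjusted estimate = 41,852 / 1,160 = 36.0793 → 36.1%.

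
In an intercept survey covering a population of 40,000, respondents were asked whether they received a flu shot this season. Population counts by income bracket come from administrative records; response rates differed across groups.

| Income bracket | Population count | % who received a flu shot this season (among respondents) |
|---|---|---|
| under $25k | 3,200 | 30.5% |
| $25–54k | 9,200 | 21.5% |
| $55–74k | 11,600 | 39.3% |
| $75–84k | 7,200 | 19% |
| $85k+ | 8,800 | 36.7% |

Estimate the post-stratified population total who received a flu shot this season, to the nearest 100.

12,100

Each cell contributes its population count × the respondent rate:
  under $25k: 3,200 × 30.5% = 976
  $25–54k: 9,200 × 21.5% = 1978
  $55–74k: 11,600 × 39.3% = 4558.8
  $75–84k: 7,200 × 19% = 1368
  $85k+: 8,800 × 36.7% = 3229.6
Estimated total = 12110.4 → 12,100.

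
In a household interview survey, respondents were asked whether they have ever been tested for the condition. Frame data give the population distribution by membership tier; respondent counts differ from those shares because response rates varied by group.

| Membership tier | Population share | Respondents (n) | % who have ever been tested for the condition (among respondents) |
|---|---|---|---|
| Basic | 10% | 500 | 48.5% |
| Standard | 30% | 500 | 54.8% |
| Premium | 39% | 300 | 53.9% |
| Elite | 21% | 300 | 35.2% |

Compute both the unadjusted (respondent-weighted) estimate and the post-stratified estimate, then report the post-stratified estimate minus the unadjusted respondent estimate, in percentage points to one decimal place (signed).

+0.7 percentage points

Naive respondent-only estimate (weights = respondent counts):
  (500/1600)×48.5 + (500/1600)×54.8 + (300/1600)×53.9 + (300/1600)×35.2 = 48.9875%
Post-stratified estimate weights by population shares:
  0.1×48.5 + 0.3×54.8 + 0.39×53.9 + 0.21×35.2 = 49.703%
Difference = 49.703 − 48.9875 = 0.7155 pp.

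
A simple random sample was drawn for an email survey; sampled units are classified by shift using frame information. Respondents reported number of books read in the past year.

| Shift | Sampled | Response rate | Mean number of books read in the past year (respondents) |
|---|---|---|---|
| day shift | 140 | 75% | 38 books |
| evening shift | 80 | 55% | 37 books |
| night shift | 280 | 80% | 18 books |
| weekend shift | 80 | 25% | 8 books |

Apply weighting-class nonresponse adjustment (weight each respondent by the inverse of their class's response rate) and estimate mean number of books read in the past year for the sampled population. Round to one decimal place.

Weighting each respondent by the inverse class response rate inflates each class back to its sampled size, so the class weight is n_sampled:
  day shift: 140 × 38 = 5320
  evening shift: 80 × 37 = 2960
  night shift: 280 × 18 = 5040
  weekend shift: 80 × 8 = 640
Adjusted estimate = 13,960 / 580 = 24.069 → 24.1.

24.1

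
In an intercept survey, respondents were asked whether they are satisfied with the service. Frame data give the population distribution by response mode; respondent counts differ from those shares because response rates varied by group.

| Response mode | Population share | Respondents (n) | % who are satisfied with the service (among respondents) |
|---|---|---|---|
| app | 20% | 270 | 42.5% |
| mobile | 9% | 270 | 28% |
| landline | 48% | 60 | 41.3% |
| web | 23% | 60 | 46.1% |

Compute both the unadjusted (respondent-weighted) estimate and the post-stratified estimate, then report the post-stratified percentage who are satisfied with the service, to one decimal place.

41.4%

Unadjusted (pooled respondent) estimate weights by respondent counts:
  (270/660)×42.5 + (270/660)×28 + (60/660)×41.3 + (60/660)×46.1 = 36.7864%
Post-stratifying to population shares instead:
  0.2×42.5 + 0.09×28 + 0.48×41.3 + 0.23×46.1 = 41.447%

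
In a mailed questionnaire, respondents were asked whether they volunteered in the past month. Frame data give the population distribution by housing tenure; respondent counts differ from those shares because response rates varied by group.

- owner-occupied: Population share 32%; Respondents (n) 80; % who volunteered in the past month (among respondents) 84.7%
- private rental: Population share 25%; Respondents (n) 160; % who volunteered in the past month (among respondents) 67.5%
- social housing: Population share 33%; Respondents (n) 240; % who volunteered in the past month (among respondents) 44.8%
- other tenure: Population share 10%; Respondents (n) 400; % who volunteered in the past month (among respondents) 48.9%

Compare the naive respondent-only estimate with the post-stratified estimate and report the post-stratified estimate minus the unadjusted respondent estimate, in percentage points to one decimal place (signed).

Naive respondent-only estimate (weights = respondent counts):
  (80/880)×84.7 + (160/880)×67.5 + (240/880)×44.8 + (400/880)×48.9 = 54.4182%
Post-stratified estimate weights by population shares:
  0.32×84.7 + 0.25×67.5 + 0.33×44.8 + 0.1×48.9 = 63.653%
Difference = 63.653 − 54.4182 = 9.2348 pp.

+9.2 percentage points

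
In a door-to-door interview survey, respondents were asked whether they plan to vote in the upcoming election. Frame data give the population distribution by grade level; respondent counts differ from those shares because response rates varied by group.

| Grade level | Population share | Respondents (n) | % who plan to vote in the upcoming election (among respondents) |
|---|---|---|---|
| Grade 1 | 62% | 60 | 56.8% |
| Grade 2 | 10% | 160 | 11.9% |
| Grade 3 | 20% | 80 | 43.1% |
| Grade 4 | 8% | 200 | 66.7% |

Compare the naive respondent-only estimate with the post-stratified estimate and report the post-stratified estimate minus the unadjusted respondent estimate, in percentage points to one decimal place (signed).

Without adjustment, the pooled respondent share is:
  (60/500)×56.8 + (160/500)×11.9 + (80/500)×43.1 + (200/500)×66.7 = 44.2%
Post-stratified estimate weights by population shares:
  0.62×56.8 + 0.1×11.9 + 0.2×43.1 + 0.08×66.7 = 50.362%
Difference = 50.362 − 44.2 = 6.162 pp.

+6.2 percentage points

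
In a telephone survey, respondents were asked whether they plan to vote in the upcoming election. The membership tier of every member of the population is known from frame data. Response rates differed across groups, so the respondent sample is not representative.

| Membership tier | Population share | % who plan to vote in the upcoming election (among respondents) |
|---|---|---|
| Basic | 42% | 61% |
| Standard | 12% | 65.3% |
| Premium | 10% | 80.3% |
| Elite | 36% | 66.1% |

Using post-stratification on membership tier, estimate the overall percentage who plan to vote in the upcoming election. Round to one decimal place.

65.3%

Reweight to the known membership tier distribution:
  Basic: 0.42 × 61 = 25.62
  Standard: 0.12 × 65.3 = 7.836
  Premium: 0.1 × 80.3 = 8.03
  Elite: 0.36 × 66.1 = 23.796
Post-stratified estimate = 65.282 → 65.3%.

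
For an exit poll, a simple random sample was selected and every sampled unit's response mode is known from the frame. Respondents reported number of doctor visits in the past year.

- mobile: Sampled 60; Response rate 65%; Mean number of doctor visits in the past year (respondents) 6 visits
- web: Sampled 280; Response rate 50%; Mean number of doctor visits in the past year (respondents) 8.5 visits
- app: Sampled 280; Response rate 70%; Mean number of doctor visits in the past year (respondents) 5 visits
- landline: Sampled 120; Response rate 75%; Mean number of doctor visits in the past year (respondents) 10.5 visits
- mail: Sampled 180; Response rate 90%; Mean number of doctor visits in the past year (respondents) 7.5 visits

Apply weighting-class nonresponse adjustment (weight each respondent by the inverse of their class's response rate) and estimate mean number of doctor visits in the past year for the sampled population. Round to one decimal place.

7.3

Weighting each respondent by the inverse class response rate inflates each class back to its sampled size, so the class weight is n_sampled:
  mobile: 60 × 6 = 360
  web: 280 × 8.5 = 2380
  app: 280 × 5 = 1400
  landline: 120 × 10.5 = 1260
  mail: 180 × 7.5 = 1350
Adjusted estimate = 6750 / 920 = 7.33696 → 7.3.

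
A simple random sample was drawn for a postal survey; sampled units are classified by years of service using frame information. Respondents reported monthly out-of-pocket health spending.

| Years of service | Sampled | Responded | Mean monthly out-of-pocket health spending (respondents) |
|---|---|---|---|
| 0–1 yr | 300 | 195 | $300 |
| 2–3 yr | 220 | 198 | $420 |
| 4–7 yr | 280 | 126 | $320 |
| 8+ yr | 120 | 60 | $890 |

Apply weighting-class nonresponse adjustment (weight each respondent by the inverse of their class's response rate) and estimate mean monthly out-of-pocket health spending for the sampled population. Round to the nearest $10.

$410

Response rates by class: 0–1 yr 195/300 = 65%, 2–3 yr 198/220 = 90%, 4–7 yr 126/280 = 45%, 8+ yr 60/120 = 50%.
Weighting each respondent by the inverse class response rate inflates each class back to its sampled size, so the class weight is n_sampled:
  0–1 yr: 300 × 300 = 90,000
  2–3 yr: 220 × 420 = 92,400
  4–7 yr: 280 × 320 = 89,600
  8+ yr: 120 × 890 = 106,800
Adjusted estimate = 378,800 / 920 = 411.739 → $410.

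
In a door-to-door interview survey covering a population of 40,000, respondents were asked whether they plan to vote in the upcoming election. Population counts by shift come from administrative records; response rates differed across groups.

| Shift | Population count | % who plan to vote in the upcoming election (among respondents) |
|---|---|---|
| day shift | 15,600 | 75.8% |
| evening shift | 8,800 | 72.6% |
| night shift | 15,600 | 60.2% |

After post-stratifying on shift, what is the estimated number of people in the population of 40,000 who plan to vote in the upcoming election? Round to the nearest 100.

27,600

Estimated count per cell = population count × respondent percentage:
  day shift: 15,600 × 75.8% = 11824.8
  evening shift: 8,800 × 72.6% = 6388.8
  night shift: 15,600 × 60.2% = 9391.2
Estimated total = 27604.8 → 27,600.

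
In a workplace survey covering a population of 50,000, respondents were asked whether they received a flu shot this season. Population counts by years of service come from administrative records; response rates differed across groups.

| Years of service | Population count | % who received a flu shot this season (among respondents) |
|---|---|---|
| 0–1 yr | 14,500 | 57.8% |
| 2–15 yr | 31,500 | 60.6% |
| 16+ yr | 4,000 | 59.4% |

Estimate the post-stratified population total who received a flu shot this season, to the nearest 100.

Apply each group's respondent rate to its population count:
  0–1 yr: 14,500 × 57.8% = 8381
  2–15 yr: 31,500 × 60.6% = 19,089
  16+ yr: 4,000 × 59.4% = 2376
Estimated total = 29,846 → 29,800.

29,800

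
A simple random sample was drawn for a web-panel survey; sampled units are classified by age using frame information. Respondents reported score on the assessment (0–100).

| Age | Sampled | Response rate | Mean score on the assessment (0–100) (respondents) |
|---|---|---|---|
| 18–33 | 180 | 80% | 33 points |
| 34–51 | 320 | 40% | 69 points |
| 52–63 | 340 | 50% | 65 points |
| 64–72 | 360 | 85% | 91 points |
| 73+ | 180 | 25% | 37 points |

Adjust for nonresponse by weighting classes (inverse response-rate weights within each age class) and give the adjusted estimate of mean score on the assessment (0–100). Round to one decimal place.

Weighting each respondent by the inverse class response rate inflates each class back to its sampled size, so the class weight is n_sampled:
  18–33: 180 × 33 = 5940
  34–51: 320 × 69 = 22,080
  52–63: 340 × 65 = 22,100
  64–72: 360 × 91 = 32,760
  73+: 180 × 37 = 6660
Adjusted estimate = 89,540 / 1,380 = 64.8841 → 64.9.

64.9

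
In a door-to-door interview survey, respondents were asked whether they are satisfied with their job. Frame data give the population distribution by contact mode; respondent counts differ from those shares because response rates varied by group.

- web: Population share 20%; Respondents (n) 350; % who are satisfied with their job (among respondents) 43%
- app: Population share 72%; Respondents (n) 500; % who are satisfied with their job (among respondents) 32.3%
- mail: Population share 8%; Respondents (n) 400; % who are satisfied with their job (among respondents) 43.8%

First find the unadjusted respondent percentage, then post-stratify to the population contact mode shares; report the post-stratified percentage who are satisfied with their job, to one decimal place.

Without adjustment, the pooled respondent share is:
  (350/1250)×43 + (500/1250)×32.3 + (400/1250)×43.8 = 38.976%
Reweighting by population contact mode shares:
  0.2×43 + 0.72×32.3 + 0.08×43.8 = 35.36%

35.4%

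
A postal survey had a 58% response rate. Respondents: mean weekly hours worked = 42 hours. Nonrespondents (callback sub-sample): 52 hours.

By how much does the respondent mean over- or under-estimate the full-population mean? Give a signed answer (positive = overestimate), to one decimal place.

Nonresponse fraction = 1 − 0.58 = 0.42.
Bias = (nonresponse fraction) × (respondent mean − nonrespondent mean)
     = 0.42 × (42 − 52) = 0.42 × -10 = -4.2.

-4.2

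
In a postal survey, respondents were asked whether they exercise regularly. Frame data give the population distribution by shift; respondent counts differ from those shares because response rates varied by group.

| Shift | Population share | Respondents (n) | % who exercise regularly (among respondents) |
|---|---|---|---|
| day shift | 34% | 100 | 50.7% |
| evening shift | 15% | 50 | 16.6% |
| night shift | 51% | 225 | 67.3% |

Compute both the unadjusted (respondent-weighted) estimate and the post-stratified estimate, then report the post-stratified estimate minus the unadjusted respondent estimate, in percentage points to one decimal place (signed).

Naive respondent-only estimate (weights = respondent counts):
  (100/375)×50.7 + (50/375)×16.6 + (225/375)×67.3 = 56.1133%
Reweighting by population shift shares:
  0.34×50.7 + 0.15×16.6 + 0.51×67.3 = 54.051%
Difference = 54.051 − 56.1133 = -2.0623 pp.

-2.1 percentage points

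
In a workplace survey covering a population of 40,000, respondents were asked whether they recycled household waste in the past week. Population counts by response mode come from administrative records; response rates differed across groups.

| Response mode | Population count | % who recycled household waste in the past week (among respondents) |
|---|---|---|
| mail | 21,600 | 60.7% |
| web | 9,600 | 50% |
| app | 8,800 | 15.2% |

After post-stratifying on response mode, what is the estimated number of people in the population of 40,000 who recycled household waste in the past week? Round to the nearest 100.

19,200

Each cell contributes its population count × the respondent rate:
  mail: 21,600 × 60.7% = 13111.2
  web: 9,600 × 50% = 4800
  app: 8,800 × 15.2% = 1337.6
Estimated total = 19248.8 → 19,200.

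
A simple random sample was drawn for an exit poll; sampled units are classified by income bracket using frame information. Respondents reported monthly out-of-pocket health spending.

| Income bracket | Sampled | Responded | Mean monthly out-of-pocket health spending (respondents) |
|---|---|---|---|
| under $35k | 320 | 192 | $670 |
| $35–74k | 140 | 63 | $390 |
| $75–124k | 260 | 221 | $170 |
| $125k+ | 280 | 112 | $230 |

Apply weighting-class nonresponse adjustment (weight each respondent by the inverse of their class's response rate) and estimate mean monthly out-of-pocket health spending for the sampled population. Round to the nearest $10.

$380

Response rates by class: under $35k 192/320 = 60%, $35–74k 63/140 = 45%, $75–124k 221/260 = 85%, $125k+ 112/280 = 40%.
Weighting each respondent by the inverse class response rate inflates each class back to its sampled size, so the class weight is n_sampled:
  under $35k: 320 × 670 = 214,400
  $35–74k: 140 × 390 = 54,600
  $75–124k: 260 × 170 = 44,200
  $125k+: 280 × 230 = 64,400
Adjusted estimate = 377,600 / 1,000 = 377.6 → $380.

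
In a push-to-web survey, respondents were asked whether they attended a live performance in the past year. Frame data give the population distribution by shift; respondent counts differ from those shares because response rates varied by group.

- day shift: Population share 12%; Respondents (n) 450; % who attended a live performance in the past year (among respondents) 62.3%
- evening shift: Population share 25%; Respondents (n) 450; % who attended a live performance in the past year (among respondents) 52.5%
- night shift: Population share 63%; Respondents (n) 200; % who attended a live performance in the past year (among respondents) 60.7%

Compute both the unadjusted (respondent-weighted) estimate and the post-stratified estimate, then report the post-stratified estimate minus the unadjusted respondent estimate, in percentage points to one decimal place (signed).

Naive respondent-only estimate (weights = respondent counts):
  (450/1100)×62.3 + (450/1100)×52.5 + (200/1100)×60.7 = 58%
Reweighting by population shift shares:
  0.12×62.3 + 0.25×52.5 + 0.63×60.7 = 58.842%
Difference = 58.842 − 58 = 0.842 pp.

+0.8 percentage points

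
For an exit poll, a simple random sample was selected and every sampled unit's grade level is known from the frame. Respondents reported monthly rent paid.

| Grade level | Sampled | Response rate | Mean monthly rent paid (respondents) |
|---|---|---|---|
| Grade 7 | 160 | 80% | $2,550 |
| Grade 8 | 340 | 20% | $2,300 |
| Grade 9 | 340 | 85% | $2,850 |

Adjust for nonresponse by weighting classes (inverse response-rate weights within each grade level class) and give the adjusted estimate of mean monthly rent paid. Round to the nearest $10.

$2,570

Weighting each respondent by the inverse class response rate inflates each class back to its sampled size, so the class weight is n_sampled:
  Grade 7: 160 × 2550 = 408,000
  Grade 8: 340 × 2300 = 782,000
  Grade 9: 340 × 2850 = 969,000
Adjusted estimate = 2,159,000 / 840 = 2570.24 → $2,570.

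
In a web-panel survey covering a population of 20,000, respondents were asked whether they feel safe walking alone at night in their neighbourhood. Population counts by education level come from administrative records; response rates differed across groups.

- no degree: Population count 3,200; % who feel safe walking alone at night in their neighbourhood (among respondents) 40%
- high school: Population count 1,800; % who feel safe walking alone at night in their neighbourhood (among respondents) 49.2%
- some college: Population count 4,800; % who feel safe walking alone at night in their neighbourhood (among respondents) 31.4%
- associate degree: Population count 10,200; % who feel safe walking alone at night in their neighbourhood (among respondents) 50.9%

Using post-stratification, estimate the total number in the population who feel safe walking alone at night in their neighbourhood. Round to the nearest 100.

Each cell contributes its population count × the respondent rate:
  no degree: 3,200 × 40% = 1280
  high school: 1,800 × 49.2% = 885.6
  some college: 4,800 × 31.4% = 1507.2
  associate degree: 10,200 × 50.9% = 5191.8
Estimated total = 8864.6 → 8,900.

8,900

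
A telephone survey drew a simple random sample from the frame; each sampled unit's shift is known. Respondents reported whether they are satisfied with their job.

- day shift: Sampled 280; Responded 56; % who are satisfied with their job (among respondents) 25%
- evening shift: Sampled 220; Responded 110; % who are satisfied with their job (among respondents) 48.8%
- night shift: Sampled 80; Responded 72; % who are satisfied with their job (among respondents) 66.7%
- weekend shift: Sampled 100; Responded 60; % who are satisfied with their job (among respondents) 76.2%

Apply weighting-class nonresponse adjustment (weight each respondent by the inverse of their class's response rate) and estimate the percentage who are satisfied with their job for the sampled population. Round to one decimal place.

45.1%

Response rates by class: day shift 56/280 = 20%, evening shift 110/220 = 50%, night shift 72/80 = 90%, weekend shift 60/100 = 60%.
With weight = n_sampled/n_responded per class, the weighted class total is n_sampled:
  day shift: 280 × 25 = 7000
  evening shift: 220 × 48.8 = 10,736
  night shift: 80 × 66.7 = 5336
  weekend shift: 100 × 76.2 = 7620
Adjusted estimate = 30,692 / 680 = 45.1353 → 45.1%.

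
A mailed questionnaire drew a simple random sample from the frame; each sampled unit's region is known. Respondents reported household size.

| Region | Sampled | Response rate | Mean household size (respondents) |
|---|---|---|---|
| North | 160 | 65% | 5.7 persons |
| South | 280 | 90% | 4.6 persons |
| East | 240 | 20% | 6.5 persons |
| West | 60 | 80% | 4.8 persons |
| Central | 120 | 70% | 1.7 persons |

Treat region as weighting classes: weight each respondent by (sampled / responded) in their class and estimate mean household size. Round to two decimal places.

4.94

Each respondent's weight = sampled/responded in their class; summing within a class gives n_sampled, so:
  North: 160 × 5.7 = 912
  South: 280 × 4.6 = 1288
  East: 240 × 6.5 = 1560
  West: 60 × 4.8 = 288
  Central: 120 × 1.7 = 204
Adjusted estimate = 4252 / 860 = 4.94419 → 4.94.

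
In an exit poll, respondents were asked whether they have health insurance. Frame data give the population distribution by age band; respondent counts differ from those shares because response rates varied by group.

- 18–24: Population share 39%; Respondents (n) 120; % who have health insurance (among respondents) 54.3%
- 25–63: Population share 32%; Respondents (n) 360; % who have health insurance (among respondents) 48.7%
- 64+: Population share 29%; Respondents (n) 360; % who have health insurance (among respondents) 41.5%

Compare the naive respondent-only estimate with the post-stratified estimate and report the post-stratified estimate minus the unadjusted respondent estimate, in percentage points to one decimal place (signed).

Unadjusted (pooled respondent) estimate weights by respondent counts:
  (120/840)×54.3 + (360/840)×48.7 + (360/840)×41.5 = 46.4143%
Reweighting by population age band shares:
  0.39×54.3 + 0.32×48.7 + 0.29×41.5 = 48.796%
Difference = 48.796 − 46.4143 = 2.3817 pp.

+2.4 percentage points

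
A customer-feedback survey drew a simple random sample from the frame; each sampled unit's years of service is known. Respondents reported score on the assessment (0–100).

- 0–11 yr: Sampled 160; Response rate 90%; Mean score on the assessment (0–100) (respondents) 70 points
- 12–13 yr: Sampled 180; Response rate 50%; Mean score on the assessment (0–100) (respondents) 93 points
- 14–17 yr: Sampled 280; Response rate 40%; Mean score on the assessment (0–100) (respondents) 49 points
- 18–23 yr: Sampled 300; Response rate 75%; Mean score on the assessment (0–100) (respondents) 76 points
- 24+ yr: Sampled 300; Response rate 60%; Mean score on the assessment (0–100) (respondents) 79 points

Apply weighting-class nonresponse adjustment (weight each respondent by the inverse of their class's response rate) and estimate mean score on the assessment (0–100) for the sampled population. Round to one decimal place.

Weighting each respondent by the inverse class response rate inflates each class back to its sampled size, so the class weight is n_sampled:
  0–11 yr: 160 × 70 = 11,200
  12–13 yr: 180 × 93 = 16,740
  14–17 yr: 280 × 49 = 13,720
  18–23 yr: 300 × 76 = 22,800
  24+ yr: 300 × 79 = 23,700
Adjusted estimate = 88,160 / 1,220 = 72.2623 → 72.3.

72.3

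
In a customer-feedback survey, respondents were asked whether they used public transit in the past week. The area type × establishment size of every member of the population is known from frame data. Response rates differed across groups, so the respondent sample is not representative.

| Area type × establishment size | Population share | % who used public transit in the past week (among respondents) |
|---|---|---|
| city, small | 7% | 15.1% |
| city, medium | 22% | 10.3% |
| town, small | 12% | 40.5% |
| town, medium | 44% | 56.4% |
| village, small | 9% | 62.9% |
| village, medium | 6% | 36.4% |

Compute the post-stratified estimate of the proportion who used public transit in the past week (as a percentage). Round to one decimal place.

40.8%

Each cell contributes population-share × respondent value:
  city, small: 0.07 × 15.1 = 1.057
  city, medium: 0.22 × 10.3 = 2.266
  town, small: 0.12 × 40.5 = 4.86
  town, medium: 0.44 × 56.4 = 24.816
  village, small: 0.09 × 62.9 = 5.661
  village, medium: 0.06 × 36.4 = 2.184
Post-stratified estimate = 40.844 → 40.8%.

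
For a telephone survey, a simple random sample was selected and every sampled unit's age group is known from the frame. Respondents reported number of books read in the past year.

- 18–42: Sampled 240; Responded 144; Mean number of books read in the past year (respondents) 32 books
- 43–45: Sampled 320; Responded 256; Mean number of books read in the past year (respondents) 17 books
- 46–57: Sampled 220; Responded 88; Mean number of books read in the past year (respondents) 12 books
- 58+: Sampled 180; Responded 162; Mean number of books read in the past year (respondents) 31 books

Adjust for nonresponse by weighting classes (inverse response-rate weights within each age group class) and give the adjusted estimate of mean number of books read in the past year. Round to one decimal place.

Response rates by class: 18–42 144/240 = 60%, 43–45 256/320 = 80%, 46–57 88/220 = 40%, 58+ 162/180 = 90%.
Each respondent's weight = sampled/responded in their class; summing within a class gives n_sampled, so:
  18–42: 240 × 32 = 7680
  43–45: 320 × 17 = 5440
  46–57: 220 × 12 = 2640
  58+: 180 × 31 = 5580
Adjusted estimate = 21,340 / 960 = 22.2292 → 22.2.

22.2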